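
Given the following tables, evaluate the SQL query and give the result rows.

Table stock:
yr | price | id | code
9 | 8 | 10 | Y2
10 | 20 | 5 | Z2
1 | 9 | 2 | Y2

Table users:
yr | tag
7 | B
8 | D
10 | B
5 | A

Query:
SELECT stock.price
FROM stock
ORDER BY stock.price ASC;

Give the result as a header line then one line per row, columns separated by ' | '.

After SELECT (3 rows):
stock.price
8
20
9
After ORDER BY (3 rows):
stock.price
8
9
20

== RESULT ==
stock.price
8
9
20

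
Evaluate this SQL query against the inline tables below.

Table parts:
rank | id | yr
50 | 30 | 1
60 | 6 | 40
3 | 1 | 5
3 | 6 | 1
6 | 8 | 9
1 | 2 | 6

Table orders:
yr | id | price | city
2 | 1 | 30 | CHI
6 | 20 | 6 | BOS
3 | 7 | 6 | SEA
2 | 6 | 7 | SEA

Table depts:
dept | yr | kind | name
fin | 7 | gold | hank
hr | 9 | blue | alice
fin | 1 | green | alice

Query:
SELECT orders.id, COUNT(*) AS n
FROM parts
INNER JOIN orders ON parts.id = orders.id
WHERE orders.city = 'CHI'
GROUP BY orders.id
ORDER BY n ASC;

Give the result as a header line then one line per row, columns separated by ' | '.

After JOIN orders (3 rows):
parts.rank | parts.id | parts.yr | orders.yr | orders.id | orders.price | orders.city
60 | 6 | 40 | 2 | 6 | 7 | SEA
3 | 1 | 5 | 2 | 1 | 30 | CHI
3 | 6 | 1 | 2 | 6 | 7 | SEA
After WHERE (1 rows):
parts.rank | parts.id | parts.yr | orders.yr | orders.id | orders.price | orders.city
3 | 1 | 5 | 2 | 1 | 30 | CHI
After GROUP BY (1 rows):
orders.id | n
1 | 1
After ORDER BY (1 rows):
orders.id | n
1 | 1

== RESULT ==
orders.id | n
1 | 1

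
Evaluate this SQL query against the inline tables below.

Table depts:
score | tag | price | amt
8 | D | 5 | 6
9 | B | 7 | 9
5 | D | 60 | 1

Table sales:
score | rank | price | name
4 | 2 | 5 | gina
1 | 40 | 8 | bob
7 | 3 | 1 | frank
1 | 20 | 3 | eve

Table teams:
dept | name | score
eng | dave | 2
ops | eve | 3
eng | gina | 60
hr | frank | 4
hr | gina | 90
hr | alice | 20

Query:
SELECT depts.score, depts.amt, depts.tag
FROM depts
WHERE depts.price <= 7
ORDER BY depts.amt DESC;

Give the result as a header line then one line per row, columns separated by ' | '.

After WHERE (2 rows):
depts.score | depts.tag | depts.price | depts.amt
8 | D | 5 | 6
9 | B | 7 | 9
After SELECT (2 rows):
depts.score | depts.amt | depts.tag
8 | 6 | D
9 | 9 | B
After ORDER BY (2 rows):
depts.score | depts.amt | depts.tag
9 | 9 | B
8 | 6 | D

== RESULT ==
depts.score | depts.amt | depts.tag
9 | 9 | B
8 | 6 | D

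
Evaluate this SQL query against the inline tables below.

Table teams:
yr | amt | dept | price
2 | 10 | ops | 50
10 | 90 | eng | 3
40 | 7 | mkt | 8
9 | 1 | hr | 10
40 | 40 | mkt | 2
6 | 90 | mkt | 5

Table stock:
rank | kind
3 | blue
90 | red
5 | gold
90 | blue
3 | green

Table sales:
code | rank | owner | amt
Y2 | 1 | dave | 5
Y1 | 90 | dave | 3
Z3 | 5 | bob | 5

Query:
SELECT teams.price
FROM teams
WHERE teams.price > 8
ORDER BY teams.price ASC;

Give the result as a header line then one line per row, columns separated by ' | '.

== RESULT ==
teams.price
10
50

Derivation:
After WHERE (2 rows):
teams.yr | teams.amt | teams.dept | teams.price
2 | 10 | ops | 50
9 | 1 | hr | 10
After SELECT (2 rows):
teams.price
50
10
After ORDER BY (2 rows):
teams.price
10
50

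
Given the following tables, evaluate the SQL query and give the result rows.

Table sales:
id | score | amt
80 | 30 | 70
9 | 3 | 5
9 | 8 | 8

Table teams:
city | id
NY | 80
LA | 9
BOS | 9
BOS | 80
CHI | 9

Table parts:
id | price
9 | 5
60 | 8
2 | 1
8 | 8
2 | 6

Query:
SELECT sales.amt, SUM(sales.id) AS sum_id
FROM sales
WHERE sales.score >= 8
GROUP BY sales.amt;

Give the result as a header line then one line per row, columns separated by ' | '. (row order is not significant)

After WHERE (2 rows):
sales.id | sales.score | sales.amt
80 | 30 | 70
9 | 8 | 8
After GROUP BY (2 rows):
sales.amt | sum_id
70 | 80
8 | 9

== RESULT ==
sales.amt | sum_id
70 | 80
8 | 9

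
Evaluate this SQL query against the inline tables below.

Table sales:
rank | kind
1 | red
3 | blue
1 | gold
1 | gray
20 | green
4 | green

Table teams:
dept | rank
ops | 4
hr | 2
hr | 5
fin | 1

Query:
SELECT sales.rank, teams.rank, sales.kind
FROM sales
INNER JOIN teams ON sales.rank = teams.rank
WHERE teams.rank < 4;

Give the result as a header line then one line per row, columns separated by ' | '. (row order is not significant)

== RESULT ==
sales.rank | teams.rank | sales.kind
1 | 1 | red
1 | 1 | gold
1 | 1 | gray

Derivation:
After JOIN teams (4 rows):
sales.rank | sales.kind | teams.dept | teams.rank
1 | red | fin | 1
1 | gold | fin | 1
1 | gray | fin | 1
4 | green | ops | 4
After WHERE (3 rows):
sales.rank | sales.kind | teams.dept | teams.rank
1 | red | fin | 1
1 | gold | fin | 1
1 | gray | fin | 1
After SELECT (3 rows):
sales.rank | teams.rank | sales.kind
1 | 1 | red
1 | 1 | gold
1 | 1 | gray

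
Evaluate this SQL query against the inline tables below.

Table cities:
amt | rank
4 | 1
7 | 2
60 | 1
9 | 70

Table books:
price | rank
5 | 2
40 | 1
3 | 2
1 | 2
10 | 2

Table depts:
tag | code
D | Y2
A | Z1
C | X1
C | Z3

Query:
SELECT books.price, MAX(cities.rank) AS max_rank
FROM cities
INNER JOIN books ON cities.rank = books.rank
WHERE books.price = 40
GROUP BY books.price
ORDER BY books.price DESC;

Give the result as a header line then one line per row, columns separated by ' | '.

== RESULT ==
books.price | max_rank
40 | 1

Derivation:
After JOIN books (6 rows):
cities.amt | cities.rank | books.price | books.rank
4 | 1 | 40 | 1
7 | 2 | 5 | 2
7 | 2 | 3 | 2
7 | 2 | 1 | 2
7 | 2 | 10 | 2
60 | 1 | 40 | 1
After WHERE (2 rows):
cities.amt | cities.rank | books.price | books.rank
4 | 1 | 40 | 1
60 | 1 | 40 | 1
After GROUP BY (1 rows):
books.price | max_rank
40 | 1
After ORDER BY (1 rows):
books.price | max_rank
40 | 1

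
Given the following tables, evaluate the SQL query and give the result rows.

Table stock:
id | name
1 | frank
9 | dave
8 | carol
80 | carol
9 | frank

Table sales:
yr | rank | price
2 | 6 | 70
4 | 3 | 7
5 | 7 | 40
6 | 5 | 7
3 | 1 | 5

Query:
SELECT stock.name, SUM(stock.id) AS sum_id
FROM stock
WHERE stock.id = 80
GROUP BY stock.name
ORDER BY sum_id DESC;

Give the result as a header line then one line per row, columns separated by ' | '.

After WHERE (1 rows):
stock.id | stock.name
80 | carol
After GROUP BY (1 rows):
stock.name | sum_id
carol | 80
After ORDER BY (1 rows):
stock.name | sum_id
carol | 80

== RESULT ==
stock.name | sum_id
carol | 80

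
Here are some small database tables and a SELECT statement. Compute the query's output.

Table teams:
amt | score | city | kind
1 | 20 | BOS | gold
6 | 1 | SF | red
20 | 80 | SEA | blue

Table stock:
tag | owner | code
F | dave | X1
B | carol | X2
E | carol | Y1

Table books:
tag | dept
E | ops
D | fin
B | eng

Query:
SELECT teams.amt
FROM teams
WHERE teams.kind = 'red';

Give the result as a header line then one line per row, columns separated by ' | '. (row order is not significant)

After WHERE (1 rows):
teams.amt | teams.score | teams.city | teams.kind
6 | 1 | SF | red
After SELECT (1 rows):
teams.amt
6

== RESULT ==
teams.amt
6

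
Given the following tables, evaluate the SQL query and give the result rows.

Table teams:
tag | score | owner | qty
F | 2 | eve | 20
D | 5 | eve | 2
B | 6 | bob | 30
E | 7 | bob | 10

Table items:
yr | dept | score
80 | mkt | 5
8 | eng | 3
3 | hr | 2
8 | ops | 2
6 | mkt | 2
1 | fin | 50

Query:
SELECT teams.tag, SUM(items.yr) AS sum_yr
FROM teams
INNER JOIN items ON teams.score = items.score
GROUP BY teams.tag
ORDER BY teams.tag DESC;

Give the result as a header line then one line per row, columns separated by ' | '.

== RESULT ==
teams.tag | sum_yr
F | 17
D | 80

Derivation:
After JOIN items (4 rows):
teams.tag | teams.score | teams.owner | teams.qty | items.yr | items.dept | items.score
F | 2 | eve | 20 | 3 | hr | 2
F | 2 | eve | 20 | 8 | ops | 2
F | 2 | eve | 20 | 6 | mkt | 2
D | 5 | eve | 2 | 80 | mkt | 5
After GROUP BY (2 rows):
teams.tag | sum_yr
F | 17
D | 80
After ORDER BY (2 rows):
teams.tag | sum_yr
F | 17
D | 80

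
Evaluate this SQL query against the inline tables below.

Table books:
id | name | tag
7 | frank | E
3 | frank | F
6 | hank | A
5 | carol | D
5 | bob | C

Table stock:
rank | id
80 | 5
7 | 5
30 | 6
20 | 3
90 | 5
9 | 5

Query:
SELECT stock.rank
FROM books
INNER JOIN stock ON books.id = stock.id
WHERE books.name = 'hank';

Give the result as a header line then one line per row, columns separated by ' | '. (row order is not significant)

== RESULT ==
stock.rank
30

Derivation:
After JOIN stock (10 rows):
books.id | books.name | books.tag | stock.rank | stock.id
3 | frank | F | 20 | 3
6 | hank | A | 30 | 6
5 | carol | D | 80 | 5
5 | carol | D | 7 | 5
5 | carol | D | 90 | 5
5 | carol | D | 9 | 5
5 | bob | C | 80 | 5
5 | bob | C | 7 | 5
5 | bob | C | 90 | 5
5 | bob | C | 9 | 5
After WHERE (1 rows):
books.id | books.name | books.tag | stock.rank | stock.id
6 | hank | A | 30 | 6
After SELECT (1 rows):
stock.rank
30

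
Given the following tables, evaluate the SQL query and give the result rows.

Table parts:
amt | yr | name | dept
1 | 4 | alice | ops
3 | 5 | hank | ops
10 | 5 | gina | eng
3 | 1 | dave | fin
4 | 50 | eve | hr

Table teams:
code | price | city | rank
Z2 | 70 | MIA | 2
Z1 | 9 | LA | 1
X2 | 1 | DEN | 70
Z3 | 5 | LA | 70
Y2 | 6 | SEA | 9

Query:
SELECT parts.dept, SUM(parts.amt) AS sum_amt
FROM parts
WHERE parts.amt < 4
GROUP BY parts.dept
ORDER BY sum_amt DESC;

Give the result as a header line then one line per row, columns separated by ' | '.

After WHERE (3 rows):
parts.amt | parts.yr | parts.name | parts.dept
1 | 4 | alice | ops
3 | 5 | hank | ops
3 | 1 | dave | fin
After GROUP BY (2 rows):
parts.dept | sum_amt
ops | 4
fin | 3
After ORDER BY (2 rows):
parts.dept | sum_amt
ops | 4
fin | 3

== RESULT ==
parts.dept | sum_amt
ops | 4
fin | 3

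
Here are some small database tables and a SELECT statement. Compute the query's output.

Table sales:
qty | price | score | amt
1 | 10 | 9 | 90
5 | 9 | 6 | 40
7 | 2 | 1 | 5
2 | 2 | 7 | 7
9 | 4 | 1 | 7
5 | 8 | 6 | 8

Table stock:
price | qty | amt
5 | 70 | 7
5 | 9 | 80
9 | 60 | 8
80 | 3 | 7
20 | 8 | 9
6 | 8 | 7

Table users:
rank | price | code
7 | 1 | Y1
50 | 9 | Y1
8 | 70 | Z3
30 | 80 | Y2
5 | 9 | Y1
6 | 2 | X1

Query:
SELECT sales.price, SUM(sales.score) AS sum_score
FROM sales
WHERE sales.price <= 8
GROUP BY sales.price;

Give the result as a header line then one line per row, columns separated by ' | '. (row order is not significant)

After WHERE (4 rows):
sales.qty | sales.price | sales.score | sales.amt
7 | 2 | 1 | 5
2 | 2 | 7 | 7
9 | 4 | 1 | 7
5 | 8 | 6 | 8
After GROUP BY (3 rows):
sales.price | sum_score
2 | 8
4 | 1
8 | 6

== RESULT ==
sales.price | sum_score
2 | 8
4 | 1
8 | 6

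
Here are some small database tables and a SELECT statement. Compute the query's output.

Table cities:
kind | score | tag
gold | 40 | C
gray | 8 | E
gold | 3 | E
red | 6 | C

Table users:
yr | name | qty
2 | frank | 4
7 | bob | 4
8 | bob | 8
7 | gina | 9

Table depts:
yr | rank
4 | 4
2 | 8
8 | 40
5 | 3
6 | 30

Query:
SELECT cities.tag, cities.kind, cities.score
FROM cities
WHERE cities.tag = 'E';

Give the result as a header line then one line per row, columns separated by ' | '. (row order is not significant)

== RESULT ==
cities.tag | cities.kind | cities.score
E | gray | 8
E | gold | 3

Derivation:
After WHERE (2 rows):
cities.kind | cities.score | cities.tag
gray | 8 | E
gold | 3 | E
After SELECT (2 rows):
cities.tag | cities.kind | cities.score
E | gray | 8
E | gold | 3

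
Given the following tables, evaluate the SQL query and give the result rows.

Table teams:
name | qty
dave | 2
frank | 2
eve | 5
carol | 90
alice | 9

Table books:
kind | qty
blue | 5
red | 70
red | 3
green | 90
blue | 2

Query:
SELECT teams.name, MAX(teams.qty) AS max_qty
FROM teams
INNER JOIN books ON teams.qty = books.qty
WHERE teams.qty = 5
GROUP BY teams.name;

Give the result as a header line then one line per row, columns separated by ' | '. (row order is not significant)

After JOIN books (4 rows):
teams.name | teams.qty | books.kind | books.qty
dave | 2 | blue | 2
frank | 2 | blue | 2
eve | 5 | blue | 5
carol | 90 | green | 90
After WHERE (1 rows):
teams.name | teams.qty | books.kind | books.qty
eve | 5 | blue | 5
After GROUP BY (1 rows):
teams.name | max_qty
eve | 5

== RESULT ==
teams.name | max_qty
eve | 5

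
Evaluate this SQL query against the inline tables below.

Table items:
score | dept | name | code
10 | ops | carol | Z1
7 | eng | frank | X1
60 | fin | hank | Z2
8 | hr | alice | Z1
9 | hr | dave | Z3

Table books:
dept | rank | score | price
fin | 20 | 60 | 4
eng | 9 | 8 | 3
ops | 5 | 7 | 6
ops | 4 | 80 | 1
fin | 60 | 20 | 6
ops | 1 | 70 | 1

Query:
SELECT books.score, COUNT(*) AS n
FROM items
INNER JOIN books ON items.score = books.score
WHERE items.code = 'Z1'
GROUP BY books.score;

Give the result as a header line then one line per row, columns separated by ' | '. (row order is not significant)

After JOIN books (3 rows):
items.score | items.dept | items.name | items.code | books.dept | books.rank | books.score | books.price
7 | eng | frank | X1 | ops | 5 | 7 | 6
60 | fin | hank | Z2 | fin | 20 | 60 | 4
8 | hr | alice | Z1 | eng | 9 | 8 | 3
After WHERE (1 rows):
items.score | items.dept | items.name | items.code | books.dept | books.rank | books.score | books.price
8 | hr | alice | Z1 | eng | 9 | 8 | 3
After GROUP BY (1 rows):
books.score | n
8 | 1

== RESULT ==
books.score | n
8 | 1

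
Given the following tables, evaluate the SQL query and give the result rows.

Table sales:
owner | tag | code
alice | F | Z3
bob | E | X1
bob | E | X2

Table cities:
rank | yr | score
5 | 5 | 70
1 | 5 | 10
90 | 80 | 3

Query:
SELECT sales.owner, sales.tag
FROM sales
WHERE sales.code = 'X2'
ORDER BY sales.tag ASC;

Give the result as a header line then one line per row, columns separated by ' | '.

After WHERE (1 rows):
sales.owner | sales.tag | sales.code
bob | E | X2
After SELECT (1 rows):
sales.owner | sales.tag
bob | E
After ORDER BY (1 rows):
sales.owner | sales.tag
bob | E

== RESULT ==
sales.owner | sales.tag
bob | E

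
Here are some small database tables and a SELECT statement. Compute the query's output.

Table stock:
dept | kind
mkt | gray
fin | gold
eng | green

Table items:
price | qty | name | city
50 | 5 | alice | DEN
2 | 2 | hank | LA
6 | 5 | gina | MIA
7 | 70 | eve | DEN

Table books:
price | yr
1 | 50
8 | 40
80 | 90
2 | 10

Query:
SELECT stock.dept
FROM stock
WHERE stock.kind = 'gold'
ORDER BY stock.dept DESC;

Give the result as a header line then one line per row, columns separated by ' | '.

After WHERE (1 rows):
stock.dept | stock.kind
fin | gold
After SELECT (1 rows):
stock.dept
fin
After ORDER BY (1 rows):
stock.dept
fin

== RESULT ==
stock.dept
fin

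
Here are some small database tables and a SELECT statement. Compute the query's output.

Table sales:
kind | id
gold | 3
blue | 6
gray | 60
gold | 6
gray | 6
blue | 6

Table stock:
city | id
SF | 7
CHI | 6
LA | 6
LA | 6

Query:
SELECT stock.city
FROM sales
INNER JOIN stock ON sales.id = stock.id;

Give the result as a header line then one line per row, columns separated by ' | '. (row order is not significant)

== RESULT ==
stock.city
CHI
LA
LA
CHI
LA
LA
CHI
LA
LA
CHI
LA
LA

Derivation:
After JOIN stock (12 rows):
sales.kind | sales.id | stock.city | stock.id
blue | 6 | CHI | 6
blue | 6 | LA | 6
blue | 6 | LA | 6
gold | 6 | CHI | 6
gold | 6 | LA | 6
gold | 6 | LA | 6
gray | 6 | CHI | 6
gray | 6 | LA | 6
gray | 6 | LA | 6
blue | 6 | CHI | 6
blue | 6 | LA | 6
blue | 6 | LA | 6
After SELECT (12 rows):
stock.city
CHI
LA
LA
CHI
LA
LA
CHI
LA
LA
CHI
LA
LA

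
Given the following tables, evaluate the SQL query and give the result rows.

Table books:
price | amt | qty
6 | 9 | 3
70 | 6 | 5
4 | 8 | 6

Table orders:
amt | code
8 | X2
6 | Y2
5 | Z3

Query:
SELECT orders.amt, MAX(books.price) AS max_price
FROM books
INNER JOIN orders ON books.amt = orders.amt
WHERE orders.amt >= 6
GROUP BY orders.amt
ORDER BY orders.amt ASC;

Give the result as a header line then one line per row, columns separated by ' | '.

After JOIN orders (2 rows):
books.price | books.amt | books.qty | orders.amt | orders.code
70 | 6 | 5 | 6 | Y2
4 | 8 | 6 | 8 | X2
After WHERE (2 rows):
books.price | books.amt | books.qty | orders.amt | orders.code
70 | 6 | 5 | 6 | Y2
4 | 8 | 6 | 8 | X2
After GROUP BY (2 rows):
orders.amt | max_price
6 | 70
8 | 4
After ORDER BY (2 rows):
orders.amt | max_price
6 | 70
8 | 4

== RESULT ==
orders.amt | max_price
6 | 70
8 | 4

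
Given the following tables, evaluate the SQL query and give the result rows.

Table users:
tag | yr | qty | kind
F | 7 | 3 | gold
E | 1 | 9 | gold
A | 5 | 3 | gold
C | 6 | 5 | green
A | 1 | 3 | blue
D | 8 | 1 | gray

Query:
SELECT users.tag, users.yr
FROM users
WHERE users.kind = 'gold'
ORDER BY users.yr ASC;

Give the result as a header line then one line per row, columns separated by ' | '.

After WHERE (3 rows):
users.tag | users.yr | users.qty | users.kind
F | 7 | 3 | gold
E | 1 | 9 | gold
A | 5 | 3 | gold
After SELECT (3 rows):
users.tag | users.yr
F | 7
E | 1
A | 5
After ORDER BY (3 rows):
users.tag | users.yr
E | 1
A | 5
F | 7

== RESULT ==
users.tag | users.yr
E | 1
A | 5
F | 7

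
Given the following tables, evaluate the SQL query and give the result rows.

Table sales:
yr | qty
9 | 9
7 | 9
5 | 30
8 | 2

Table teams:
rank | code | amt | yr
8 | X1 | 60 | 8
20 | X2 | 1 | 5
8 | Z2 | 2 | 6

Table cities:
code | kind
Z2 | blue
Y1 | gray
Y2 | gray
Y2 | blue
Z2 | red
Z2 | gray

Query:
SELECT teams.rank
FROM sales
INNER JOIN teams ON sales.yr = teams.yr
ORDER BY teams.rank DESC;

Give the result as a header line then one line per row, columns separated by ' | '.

== RESULT ==
teams.rank
20
8

Derivation:
After JOIN teams (2 rows):
sales.yr | sales.qty | teams.rank | teams.code | teams.amt | teams.yr
5 | 30 | 20 | X2 | 1 | 5
8 | 2 | 8 | X1 | 60 | 8
After SELECT (2 rows):
teams.rank
20
8
After ORDER BY (2 rows):
teams.rank
20
8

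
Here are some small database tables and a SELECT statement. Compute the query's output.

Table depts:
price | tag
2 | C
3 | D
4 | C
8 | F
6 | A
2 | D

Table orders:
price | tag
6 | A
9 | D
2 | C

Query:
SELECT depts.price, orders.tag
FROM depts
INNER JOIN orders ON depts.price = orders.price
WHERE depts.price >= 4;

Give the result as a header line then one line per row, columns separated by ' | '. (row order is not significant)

After JOIN orders (3 rows):
depts.price | depts.tag | orders.price | orders.tag
2 | C | 2 | C
6 | A | 6 | A
2 | D | 2 | C
After WHERE (1 rows):
depts.price | depts.tag | orders.price | orders.tag
6 | A | 6 | A
After SELECT (1 rows):
depts.price | orders.tag
6 | A

== RESULT ==
depts.price | orders.tag
6 | A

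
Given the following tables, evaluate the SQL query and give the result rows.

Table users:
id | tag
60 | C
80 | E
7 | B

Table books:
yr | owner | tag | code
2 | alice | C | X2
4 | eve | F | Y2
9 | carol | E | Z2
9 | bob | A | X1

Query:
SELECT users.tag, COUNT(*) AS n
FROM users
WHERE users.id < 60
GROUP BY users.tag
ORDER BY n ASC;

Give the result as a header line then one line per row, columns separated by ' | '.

After WHERE (1 rows):
users.id | users.tag
7 | B
After GROUP BY (1 rows):
users.tag | n
B | 1
After ORDER BY (1 rows):
users.tag | n
B | 1

== RESULT ==
users.tag | n
B | 1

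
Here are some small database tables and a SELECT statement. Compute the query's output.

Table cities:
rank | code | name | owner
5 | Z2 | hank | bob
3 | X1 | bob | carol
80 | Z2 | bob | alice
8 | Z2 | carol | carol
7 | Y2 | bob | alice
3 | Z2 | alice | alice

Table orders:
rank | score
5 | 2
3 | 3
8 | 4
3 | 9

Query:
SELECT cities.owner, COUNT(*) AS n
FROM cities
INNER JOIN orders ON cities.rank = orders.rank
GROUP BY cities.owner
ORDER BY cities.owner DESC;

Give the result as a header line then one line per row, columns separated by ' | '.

After JOIN orders (6 rows):
cities.rank | cities.code | cities.name | cities.owner | orders.rank | orders.score
5 | Z2 | hank | bob | 5 | 2
3 | X1 | bob | carol | 3 | 3
3 | X1 | bob | carol | 3 | 9
8 | Z2 | carol | carol | 8 | 4
3 | Z2 | alice | alice | 3 | 3
3 | Z2 | alice | alice | 3 | 9
After GROUP BY (3 rows):
cities.owner | n
bob | 1
carol | 3
alice | 2
After ORDER BY (3 rows):
cities.owner | n
carol | 3
bob | 1
alice | 2

== RESULT ==
cities.owner | n
carol | 3
bob | 1
alice | 2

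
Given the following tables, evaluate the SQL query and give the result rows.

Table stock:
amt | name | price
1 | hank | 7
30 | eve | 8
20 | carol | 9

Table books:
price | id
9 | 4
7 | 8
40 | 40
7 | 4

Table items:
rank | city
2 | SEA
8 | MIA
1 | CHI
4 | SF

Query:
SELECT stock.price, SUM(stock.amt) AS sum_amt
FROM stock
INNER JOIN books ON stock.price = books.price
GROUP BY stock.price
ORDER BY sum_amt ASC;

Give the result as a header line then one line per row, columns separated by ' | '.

== RESULT ==
stock.price | sum_amt
7 | 2
9 | 20

Derivation:
After JOIN books (3 rows):
stock.amt | stock.name | stock.price | books.price | books.id
1 | hank | 7 | 7 | 8
1 | hank | 7 | 7 | 4
20 | carol | 9 | 9 | 4
After GROUP BY (2 rows):
stock.price | sum_amt
7 | 2
9 | 20
After ORDER BY (2 rows):
stock.price | sum_amt
7 | 2
9 | 20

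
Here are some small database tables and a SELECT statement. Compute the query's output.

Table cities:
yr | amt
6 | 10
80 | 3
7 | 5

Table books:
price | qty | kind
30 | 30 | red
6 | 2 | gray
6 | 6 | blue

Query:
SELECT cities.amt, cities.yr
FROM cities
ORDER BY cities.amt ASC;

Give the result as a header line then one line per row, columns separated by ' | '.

After SELECT (3 rows):
cities.amt | cities.yr
10 | 6
3 | 80
5 | 7
After ORDER BY (3 rows):
cities.amt | cities.yr
3 | 80
5 | 7
10 | 6

== RESULT ==
cities.amt | cities.yr
3 | 80
5 | 7
10 | 6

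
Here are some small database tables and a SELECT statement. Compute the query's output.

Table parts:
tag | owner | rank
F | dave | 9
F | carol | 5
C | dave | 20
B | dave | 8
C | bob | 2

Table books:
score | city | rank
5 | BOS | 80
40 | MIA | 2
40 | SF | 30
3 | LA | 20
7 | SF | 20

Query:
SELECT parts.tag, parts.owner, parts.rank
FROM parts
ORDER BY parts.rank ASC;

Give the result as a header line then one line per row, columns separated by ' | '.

== RESULT ==
parts.tag | parts.owner | parts.rank
C | bob | 2
F | carol | 5
B | dave | 8
F | dave | 9
C | dave | 20

Derivation:
After SELECT (5 rows):
parts.tag | parts.owner | parts.rank
F | dave | 9
F | carol | 5
C | dave | 20
B | dave | 8
C | bob | 2
After ORDER BY (5 rows):
parts.tag | parts.owner | parts.rank
C | bob | 2
F | carol | 5
B | dave | 8
F | dave | 9
C | dave | 20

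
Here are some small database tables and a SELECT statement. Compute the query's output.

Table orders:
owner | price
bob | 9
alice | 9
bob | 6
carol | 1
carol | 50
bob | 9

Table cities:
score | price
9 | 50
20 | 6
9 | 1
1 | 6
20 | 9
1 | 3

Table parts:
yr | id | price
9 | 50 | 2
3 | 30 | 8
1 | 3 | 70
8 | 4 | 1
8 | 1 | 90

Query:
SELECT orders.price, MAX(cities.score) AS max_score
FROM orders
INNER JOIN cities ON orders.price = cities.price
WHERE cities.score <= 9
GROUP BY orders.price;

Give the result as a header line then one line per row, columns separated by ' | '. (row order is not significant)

== RESULT ==
orders.price | max_score
6 | 1
1 | 9
50 | 9

Derivation:
After JOIN cities (7 rows):
orders.owner | orders.price | cities.score | cities.price
bob | 9 | 20 | 9
alice | 9 | 20 | 9
bob | 6 | 20 | 6
bob | 6 | 1 | 6
carol | 1 | 9 | 1
carol | 50 | 9 | 50
bob | 9 | 20 | 9
After WHERE (3 rows):
orders.owner | orders.price | cities.score | cities.price
bob | 6 | 1 | 6
carol | 1 | 9 | 1
carol | 50 | 9 | 50
After GROUP BY (3 rows):
orders.price | max_score
6 | 1
1 | 9
50 | 9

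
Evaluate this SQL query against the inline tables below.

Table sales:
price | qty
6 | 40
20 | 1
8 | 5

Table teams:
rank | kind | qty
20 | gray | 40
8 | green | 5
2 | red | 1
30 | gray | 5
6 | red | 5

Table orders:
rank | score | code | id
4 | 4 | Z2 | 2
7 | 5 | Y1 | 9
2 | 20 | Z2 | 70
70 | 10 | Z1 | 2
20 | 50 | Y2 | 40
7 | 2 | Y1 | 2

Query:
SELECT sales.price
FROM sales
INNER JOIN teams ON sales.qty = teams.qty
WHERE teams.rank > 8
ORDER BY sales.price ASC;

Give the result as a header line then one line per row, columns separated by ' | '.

After JOIN teams (5 rows):
sales.price | sales.qty | teams.rank | teams.kind | teams.qty
6 | 40 | 20 | gray | 40
20 | 1 | 2 | red | 1
8 | 5 | 8 | green | 5
8 | 5 | 30 | gray | 5
8 | 5 | 6 | red | 5
After WHERE (2 rows):
sales.price | sales.qty | teams.rank | teams.kind | teams.qty
6 | 40 | 20 | gray | 40
8 | 5 | 30 | gray | 5
After SELECT (2 rows):
sales.price
6
8
After ORDER BY (2 rows):
sales.price
6
8

== RESULT ==
sales.price
6
8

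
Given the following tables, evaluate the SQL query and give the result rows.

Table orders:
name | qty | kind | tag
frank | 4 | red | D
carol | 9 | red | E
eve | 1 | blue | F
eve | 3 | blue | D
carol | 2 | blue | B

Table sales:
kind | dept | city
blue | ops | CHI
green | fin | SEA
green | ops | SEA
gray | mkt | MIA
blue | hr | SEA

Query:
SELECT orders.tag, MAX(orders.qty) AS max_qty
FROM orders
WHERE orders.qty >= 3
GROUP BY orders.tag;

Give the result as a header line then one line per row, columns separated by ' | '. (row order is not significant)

== RESULT ==
orders.tag | max_qty
D | 4
E | 9

Derivation:
After WHERE (3 rows):
orders.name | orders.qty | orders.kind | orders.tag
frank | 4 | red | D
carol | 9 | red | E
eve | 3 | blue | D
After GROUP BY (2 rows):
orders.tag | max_qty
D | 4
E | 9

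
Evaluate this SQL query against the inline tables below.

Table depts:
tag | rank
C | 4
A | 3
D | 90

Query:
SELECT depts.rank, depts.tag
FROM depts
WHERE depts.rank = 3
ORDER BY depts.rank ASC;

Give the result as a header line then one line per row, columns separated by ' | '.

After WHERE (1 rows):
depts.tag | depts.rank
A | 3
After SELECT (1 rows):
depts.rank | depts.tag
3 | A
After ORDER BY (1 rows):
depts.rank | depts.tag
3 | A

== RESULT ==
depts.rank | depts.tag
3 | A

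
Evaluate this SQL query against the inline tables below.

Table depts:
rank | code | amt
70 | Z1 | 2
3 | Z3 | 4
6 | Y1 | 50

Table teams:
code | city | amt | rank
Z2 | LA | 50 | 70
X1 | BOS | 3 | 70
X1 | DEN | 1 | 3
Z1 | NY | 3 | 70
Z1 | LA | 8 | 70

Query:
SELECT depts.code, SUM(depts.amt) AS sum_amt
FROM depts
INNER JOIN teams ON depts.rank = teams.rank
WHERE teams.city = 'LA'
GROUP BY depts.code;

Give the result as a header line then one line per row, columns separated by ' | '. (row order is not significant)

== RESULT ==
depts.code | sum_amt
Z1 | 4

Derivation:
After JOIN teams (5 rows):
depts.rank | depts.code | depts.amt | teams.code | teams.city | teams.amt | teams.rank
70 | Z1 | 2 | Z2 | LA | 50 | 70
70 | Z1 | 2 | X1 | BOS | 3 | 70
70 | Z1 | 2 | Z1 | NY | 3 | 70
70 | Z1 | 2 | Z1 | LA | 8 | 70
3 | Z3 | 4 | X1 | DEN | 1 | 3
After WHERE (2 rows):
depts.rank | depts.code | depts.amt | teams.code | teams.city | teams.amt | teams.rank
70 | Z1 | 2 | Z2 | LA | 50 | 70
70 | Z1 | 2 | Z1 | LA | 8 | 70
After GROUP BY (1 rows):
depts.code | sum_amt
Z1 | 4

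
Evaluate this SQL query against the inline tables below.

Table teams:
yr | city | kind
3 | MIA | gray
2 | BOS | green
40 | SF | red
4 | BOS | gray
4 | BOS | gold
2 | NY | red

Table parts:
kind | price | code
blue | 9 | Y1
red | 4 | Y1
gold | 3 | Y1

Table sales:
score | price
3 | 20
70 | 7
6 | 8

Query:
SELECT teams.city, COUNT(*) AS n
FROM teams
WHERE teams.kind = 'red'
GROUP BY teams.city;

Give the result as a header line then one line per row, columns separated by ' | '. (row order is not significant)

== RESULT ==
teams.city | n
SF | 1
NY | 1

Derivation:
After WHERE (2 rows):
teams.yr | teams.city | teams.kind
40 | SF | red
2 | NY | red
After GROUP BY (2 rows):
teams.city | n
SF | 1
NY | 1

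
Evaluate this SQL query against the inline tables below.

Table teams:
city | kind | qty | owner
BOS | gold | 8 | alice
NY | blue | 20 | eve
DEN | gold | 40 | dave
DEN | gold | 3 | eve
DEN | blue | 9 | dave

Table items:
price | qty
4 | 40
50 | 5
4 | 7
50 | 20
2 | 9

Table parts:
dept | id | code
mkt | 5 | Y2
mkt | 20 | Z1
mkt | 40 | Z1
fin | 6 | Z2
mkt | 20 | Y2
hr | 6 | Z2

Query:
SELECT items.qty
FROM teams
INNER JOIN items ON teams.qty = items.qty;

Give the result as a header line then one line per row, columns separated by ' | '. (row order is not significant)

== RESULT ==
items.qty
20
40
9

Derivation:
After JOIN items (3 rows):
teams.city | teams.kind | teams.qty | teams.owner | items.price | items.qty
NY | blue | 20 | eve | 50 | 20
DEN | gold | 40 | dave | 4 | 40
DEN | blue | 9 | dave | 2 | 9
After SELECT (3 rows):
items.qty
20
40
9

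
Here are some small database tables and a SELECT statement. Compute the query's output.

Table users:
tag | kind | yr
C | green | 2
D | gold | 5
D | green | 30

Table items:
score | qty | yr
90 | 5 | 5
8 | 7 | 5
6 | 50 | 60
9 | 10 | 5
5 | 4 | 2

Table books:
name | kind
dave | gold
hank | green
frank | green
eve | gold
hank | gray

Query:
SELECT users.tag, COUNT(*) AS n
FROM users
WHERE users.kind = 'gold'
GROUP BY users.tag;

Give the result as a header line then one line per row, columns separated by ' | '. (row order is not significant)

== RESULT ==
users.tag | n
D | 1

Derivation:
After WHERE (1 rows):
users.tag | users.kind | users.yr
D | gold | 5
After GROUP BY (1 rows):
users.tag | n
D | 1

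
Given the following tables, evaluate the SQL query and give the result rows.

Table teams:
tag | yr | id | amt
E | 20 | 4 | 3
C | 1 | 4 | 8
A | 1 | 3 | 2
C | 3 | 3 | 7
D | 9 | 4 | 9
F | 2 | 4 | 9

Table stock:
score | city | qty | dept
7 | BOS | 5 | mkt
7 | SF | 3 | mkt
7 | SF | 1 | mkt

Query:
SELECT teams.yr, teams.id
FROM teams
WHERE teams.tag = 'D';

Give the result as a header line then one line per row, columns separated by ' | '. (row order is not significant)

== RESULT ==
teams.yr | teams.id
9 | 4

Derivation:
After WHERE (1 rows):
teams.tag | teams.yr | teams.id | teams.amt
D | 9 | 4 | 9
After SELECT (1 rows):
teams.yr | teams.id
9 | 4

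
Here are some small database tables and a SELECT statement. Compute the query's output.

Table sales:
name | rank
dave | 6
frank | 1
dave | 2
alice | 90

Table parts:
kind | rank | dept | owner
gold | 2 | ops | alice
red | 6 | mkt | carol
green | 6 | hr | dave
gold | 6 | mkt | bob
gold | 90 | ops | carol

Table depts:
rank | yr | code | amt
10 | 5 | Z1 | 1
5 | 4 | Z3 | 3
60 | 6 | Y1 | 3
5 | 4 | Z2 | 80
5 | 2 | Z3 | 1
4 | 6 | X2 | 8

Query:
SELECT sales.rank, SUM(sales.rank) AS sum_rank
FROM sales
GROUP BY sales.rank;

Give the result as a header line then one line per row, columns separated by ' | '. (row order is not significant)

== RESULT ==
sales.rank | sum_rank
6 | 6
1 | 1
2 | 2
90 | 90

Derivation:
After GROUP BY (4 rows):
sales.rank | sum_rank
6 | 6
1 | 1
2 | 2
90 | 90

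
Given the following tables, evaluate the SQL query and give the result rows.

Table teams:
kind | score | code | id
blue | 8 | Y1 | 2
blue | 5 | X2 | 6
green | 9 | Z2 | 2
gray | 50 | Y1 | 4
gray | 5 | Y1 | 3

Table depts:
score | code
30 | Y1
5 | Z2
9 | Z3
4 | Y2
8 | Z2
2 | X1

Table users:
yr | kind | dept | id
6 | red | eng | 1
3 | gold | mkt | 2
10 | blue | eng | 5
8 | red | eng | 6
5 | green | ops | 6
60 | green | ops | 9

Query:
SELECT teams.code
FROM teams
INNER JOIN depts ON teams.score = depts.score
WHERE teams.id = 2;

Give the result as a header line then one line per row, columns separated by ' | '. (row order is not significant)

== RESULT ==
teams.code
Y1
Z2

Derivation:
After JOIN depts (4 rows):
teams.kind | teams.score | teams.code | teams.id | depts.score | depts.code
blue | 8 | Y1 | 2 | 8 | Z2
blue | 5 | X2 | 6 | 5 | Z2
green | 9 | Z2 | 2 | 9 | Z3
gray | 5 | Y1 | 3 | 5 | Z2
After WHERE (2 rows):
teams.kind | teams.score | teams.code | teams.id | depts.score | depts.code
blue | 8 | Y1 | 2 | 8 | Z2
green | 9 | Z2 | 2 | 9 | Z3
After SELECT (2 rows):
teams.code
Y1
Z2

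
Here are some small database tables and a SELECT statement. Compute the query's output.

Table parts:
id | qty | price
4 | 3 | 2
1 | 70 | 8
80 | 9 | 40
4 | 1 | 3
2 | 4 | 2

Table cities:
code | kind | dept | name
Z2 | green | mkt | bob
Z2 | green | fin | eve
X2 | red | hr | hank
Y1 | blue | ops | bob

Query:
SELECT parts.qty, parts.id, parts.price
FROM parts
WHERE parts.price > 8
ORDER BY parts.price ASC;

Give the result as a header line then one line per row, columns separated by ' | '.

After WHERE (1 rows):
parts.id | parts.qty | parts.price
80 | 9 | 40
After SELECT (1 rows):
parts.qty | parts.id | parts.price
9 | 80 | 40
After ORDER BY (1 rows):
parts.qty | parts.id | parts.price
9 | 80 | 40

== RESULT ==
parts.qty | parts.id | parts.price
9 | 80 | 40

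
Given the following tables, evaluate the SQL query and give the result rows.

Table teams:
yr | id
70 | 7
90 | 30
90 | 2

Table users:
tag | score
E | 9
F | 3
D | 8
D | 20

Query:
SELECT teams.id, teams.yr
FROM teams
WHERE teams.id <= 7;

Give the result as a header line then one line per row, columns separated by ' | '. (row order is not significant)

After WHERE (2 rows):
teams.yr | teams.id
70 | 7
90 | 2
After SELECT (2 rows):
teams.id | teams.yr
7 | 70
2 | 90

== RESULT ==
teams.id | teams.yr
7 | 70
2 | 90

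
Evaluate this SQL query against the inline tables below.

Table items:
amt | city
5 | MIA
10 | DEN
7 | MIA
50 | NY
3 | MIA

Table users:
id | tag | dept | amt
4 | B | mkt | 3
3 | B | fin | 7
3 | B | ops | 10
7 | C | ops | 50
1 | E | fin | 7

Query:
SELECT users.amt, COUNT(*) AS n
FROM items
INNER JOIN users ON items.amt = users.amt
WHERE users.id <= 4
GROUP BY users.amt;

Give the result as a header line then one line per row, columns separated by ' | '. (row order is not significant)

After JOIN users (5 rows):
items.amt | items.city | users.id | users.tag | users.dept | users.amt
10 | DEN | 3 | B | ops | 10
7 | MIA | 3 | B | fin | 7
7 | MIA | 1 | E | fin | 7
50 | NY | 7 | C | ops | 50
3 | MIA | 4 | B | mkt | 3
After WHERE (4 rows):
items.amt | items.city | users.id | users.tag | users.dept | users.amt
10 | DEN | 3 | B | ops | 10
7 | MIA | 3 | B | fin | 7
7 | MIA | 1 | E | fin | 7
3 | MIA | 4 | B | mkt | 3
After GROUP BY (3 rows):
users.amt | n
10 | 1
7 | 2
3 | 1

== RESULT ==
users.amt | n
10 | 1
7 | 2
3 | 1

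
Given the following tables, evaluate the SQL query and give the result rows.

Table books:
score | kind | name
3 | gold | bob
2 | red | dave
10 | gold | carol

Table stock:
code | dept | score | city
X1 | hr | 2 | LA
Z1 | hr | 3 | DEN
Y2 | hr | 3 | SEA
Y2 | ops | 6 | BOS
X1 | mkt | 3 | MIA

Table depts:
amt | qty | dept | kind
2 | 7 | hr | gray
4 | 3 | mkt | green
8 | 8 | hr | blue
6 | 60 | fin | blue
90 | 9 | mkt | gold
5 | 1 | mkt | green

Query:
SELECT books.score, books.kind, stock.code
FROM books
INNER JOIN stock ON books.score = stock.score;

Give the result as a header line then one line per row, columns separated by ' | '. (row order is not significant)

After JOIN stock (4 rows):
books.score | books.kind | books.name | stock.code | stock.dept | stock.score | stock.city
3 | gold | bob | Z1 | hr | 3 | DEN
3 | gold | bob | Y2 | hr | 3 | SEA
3 | gold | bob | X1 | mkt | 3 | MIA
2 | red | dave | X1 | hr | 2 | LA
After SELECT (4 rows):
books.score | books.kind | stock.code
3 | gold | Z1
3 | gold | Y2
3 | gold | X1
2 | red | X1

== RESULT ==
books.score | books.kind | stock.code
3 | gold | Z1
3 | gold | Y2
3 | gold | X1
2 | red | X1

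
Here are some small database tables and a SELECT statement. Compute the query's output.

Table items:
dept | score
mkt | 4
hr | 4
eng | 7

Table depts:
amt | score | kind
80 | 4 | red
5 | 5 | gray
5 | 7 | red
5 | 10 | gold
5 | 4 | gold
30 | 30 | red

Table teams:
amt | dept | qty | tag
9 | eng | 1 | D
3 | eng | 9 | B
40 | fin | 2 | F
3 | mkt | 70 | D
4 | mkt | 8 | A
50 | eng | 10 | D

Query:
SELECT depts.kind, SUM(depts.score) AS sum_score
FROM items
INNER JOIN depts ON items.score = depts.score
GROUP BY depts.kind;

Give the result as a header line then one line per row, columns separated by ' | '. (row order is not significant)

== RESULT ==
depts.kind | sum_score
red | 15
gold | 8

Derivation:
After JOIN depts (5 rows):
items.dept | items.score | depts.amt | depts.score | depts.kind
mkt | 4 | 80 | 4 | red
mkt | 4 | 5 | 4 | gold
hr | 4 | 80 | 4 | red
hr | 4 | 5 | 4 | gold
eng | 7 | 5 | 7 | red
After GROUP BY (2 rows):
depts.kind | sum_score
red | 15
gold | 8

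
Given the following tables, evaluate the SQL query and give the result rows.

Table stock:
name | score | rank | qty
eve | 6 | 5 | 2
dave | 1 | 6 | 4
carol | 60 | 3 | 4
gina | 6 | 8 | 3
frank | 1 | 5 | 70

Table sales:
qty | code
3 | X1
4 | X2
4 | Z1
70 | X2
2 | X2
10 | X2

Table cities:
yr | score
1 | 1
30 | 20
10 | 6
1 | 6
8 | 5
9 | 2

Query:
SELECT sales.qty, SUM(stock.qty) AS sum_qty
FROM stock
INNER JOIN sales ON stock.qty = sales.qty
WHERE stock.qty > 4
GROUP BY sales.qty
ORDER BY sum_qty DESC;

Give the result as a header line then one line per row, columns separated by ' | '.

After JOIN sales (7 rows):
stock.name | stock.score | stock.rank | stock.qty | sales.qty | sales.code
eve | 6 | 5 | 2 | 2 | X2
dave | 1 | 6 | 4 | 4 | X2
dave | 1 | 6 | 4 | 4 | Z1
carol | 60 | 3 | 4 | 4 | X2
carol | 60 | 3 | 4 | 4 | Z1
gina | 6 | 8 | 3 | 3 | X1
frank | 1 | 5 | 70 | 70 | X2
After WHERE (1 rows):
stock.name | stock.score | stock.rank | stock.qty | sales.qty | sales.code
frank | 1 | 5 | 70 | 70 | X2
After GROUP BY (1 rows):
sales.qty | sum_qty
70 | 70
After ORDER BY (1 rows):
sales.qty | sum_qty
70 | 70

== RESULT ==
sales.qty | sum_qty
70 | 70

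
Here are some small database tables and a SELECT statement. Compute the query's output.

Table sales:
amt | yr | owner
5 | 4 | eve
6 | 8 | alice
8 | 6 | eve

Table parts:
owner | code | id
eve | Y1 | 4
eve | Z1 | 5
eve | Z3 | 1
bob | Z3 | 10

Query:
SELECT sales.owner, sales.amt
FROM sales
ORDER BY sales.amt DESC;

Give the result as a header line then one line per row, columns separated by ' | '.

== RESULT ==
sales.owner | sales.amt
eve | 8
alice | 6
eve | 5

Derivation:
After SELECT (3 rows):
sales.owner | sales.amt
eve | 5
alice | 6
eve | 8
After ORDER BY (3 rows):
sales.owner | sales.amt
eve | 8
alice | 6
eve | 5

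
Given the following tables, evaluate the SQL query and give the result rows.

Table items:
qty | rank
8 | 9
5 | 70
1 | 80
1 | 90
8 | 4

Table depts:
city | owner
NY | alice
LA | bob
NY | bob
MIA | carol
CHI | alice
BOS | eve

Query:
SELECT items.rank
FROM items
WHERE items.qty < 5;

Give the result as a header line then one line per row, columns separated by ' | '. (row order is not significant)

== RESULT ==
items.rank
80
90

Derivation:
After WHERE (2 rows):
items.qty | items.rank
1 | 80
1 | 90
After SELECT (2 rows):
items.rank
80
90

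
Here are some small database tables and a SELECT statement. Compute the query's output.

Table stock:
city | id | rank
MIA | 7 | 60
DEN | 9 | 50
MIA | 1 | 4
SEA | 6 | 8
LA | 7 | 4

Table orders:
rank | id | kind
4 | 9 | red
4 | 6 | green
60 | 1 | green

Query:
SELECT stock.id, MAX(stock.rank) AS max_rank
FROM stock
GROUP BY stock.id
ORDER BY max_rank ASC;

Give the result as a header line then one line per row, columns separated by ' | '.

After GROUP BY (4 rows):
stock.id | max_rank
7 | 60
9 | 50
1 | 4
6 | 8
After ORDER BY (4 rows):
stock.id | max_rank
1 | 4
6 | 8
9 | 50
7 | 60

== RESULT ==
stock.id | max_rank
1 | 4
6 | 8
9 | 50
7 | 60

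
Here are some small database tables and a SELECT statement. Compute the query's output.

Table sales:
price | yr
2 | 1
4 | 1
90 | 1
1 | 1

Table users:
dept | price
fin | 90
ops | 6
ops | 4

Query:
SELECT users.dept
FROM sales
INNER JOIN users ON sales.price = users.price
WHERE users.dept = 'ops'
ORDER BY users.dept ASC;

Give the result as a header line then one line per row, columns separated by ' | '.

After JOIN users (2 rows):
sales.price | sales.yr | users.dept | users.price
4 | 1 | ops | 4
90 | 1 | fin | 90
After WHERE (1 rows):
sales.price | sales.yr | users.dept | users.price
4 | 1 | ops | 4
After SELECT (1 rows):
users.dept
ops
After ORDER BY (1 rows):
users.dept
ops

== RESULT ==
users.dept
ops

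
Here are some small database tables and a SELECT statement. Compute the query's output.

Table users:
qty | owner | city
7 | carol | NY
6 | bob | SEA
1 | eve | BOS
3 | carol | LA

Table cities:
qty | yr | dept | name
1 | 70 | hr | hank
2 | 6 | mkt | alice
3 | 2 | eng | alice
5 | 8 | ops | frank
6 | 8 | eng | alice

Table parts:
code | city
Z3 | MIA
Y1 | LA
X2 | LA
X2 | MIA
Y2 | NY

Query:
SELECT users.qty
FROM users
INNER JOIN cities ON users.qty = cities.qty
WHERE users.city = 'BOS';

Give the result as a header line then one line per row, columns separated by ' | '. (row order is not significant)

After JOIN cities (3 rows):
users.qty | users.owner | users.city | cities.qty | cities.yr | cities.dept | cities.name
6 | bob | SEA | 6 | 8 | eng | alice
1 | eve | BOS | 1 | 70 | hr | hank
3 | carol | LA | 3 | 2 | eng | alice
After WHERE (1 rows):
users.qty | users.owner | users.city | cities.qty | cities.yr | cities.dept | cities.name
1 | eve | BOS | 1 | 70 | hr | hank
After SELECT (1 rows):
users.qty
1

== RESULT ==
users.qty
1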